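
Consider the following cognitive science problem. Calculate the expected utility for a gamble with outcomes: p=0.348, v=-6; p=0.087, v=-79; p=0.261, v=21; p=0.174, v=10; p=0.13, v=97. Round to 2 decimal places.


EU = sum(p_i * v_i)
0.348 * -6 = -2.088
0.087 * -79 = -6.873
0.261 * 21 = 5.481
0.174 * 10 = 1.74
0.13 * 97 = 12.61
EU = -2.088 + -6.873 + 5.481 + 1.74 + 12.61
= 10.87


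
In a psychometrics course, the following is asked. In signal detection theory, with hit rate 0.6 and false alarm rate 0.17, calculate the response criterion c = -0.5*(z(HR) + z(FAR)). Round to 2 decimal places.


c = -0.5 * (z(HR) + z(FAR))
z(0.6) = 0.2533
z(0.17) = -0.9542
c = -0.5 * (0.2533 + -0.9542)
= -0.5 * -0.7009
= 0.35


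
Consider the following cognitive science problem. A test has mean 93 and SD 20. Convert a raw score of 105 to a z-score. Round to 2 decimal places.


z = (X - mu) / sigma
= (105 - 93) / 20
= 12 / 20
= 0.60


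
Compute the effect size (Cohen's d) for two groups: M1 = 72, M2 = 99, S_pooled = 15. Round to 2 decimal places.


Cohen's d = (M1 - M2) / S_pooled
= (72 - 99) / 15
= -27 / 15
= -1.80


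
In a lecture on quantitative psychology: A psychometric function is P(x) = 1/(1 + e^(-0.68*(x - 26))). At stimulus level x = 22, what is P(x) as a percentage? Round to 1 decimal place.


P(x) = 1/(1 + e^(-0.68*(22 - 26)))
Exponent = -0.68 * -4 = 2.72
e^(2.72) = 15.180322
P = 1/(1 + 15.180322) = 0.061803
Percentage = 6.2


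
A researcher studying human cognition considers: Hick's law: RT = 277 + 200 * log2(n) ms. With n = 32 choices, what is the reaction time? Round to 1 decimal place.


RT = 277 + 200 * log2(32)
log2(32) = 5.0
RT = 277 + 200 * 5.0
= 277 + 1000.0
= 1277.0 ms


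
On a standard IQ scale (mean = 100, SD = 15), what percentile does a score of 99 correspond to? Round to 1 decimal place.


z = (IQ - mean) / SD
z = (99 - 100) / 15 = -0.0667
Percentile = Phi(-0.0667) * 100
Phi(-0.0667) = 0.47341
= 47.3


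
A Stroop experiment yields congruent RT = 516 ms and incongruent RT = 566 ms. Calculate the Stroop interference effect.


Stroop effect = RT(incongruent) - RT(congruent)
= 566 - 516
= 50 ms


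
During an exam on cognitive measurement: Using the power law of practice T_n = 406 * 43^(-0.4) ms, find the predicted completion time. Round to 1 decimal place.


T_n = 406 * 43^(-0.4)
43^(-0.4) = 0.222133
T_n = 406 * 0.222133
= 90.2 ms


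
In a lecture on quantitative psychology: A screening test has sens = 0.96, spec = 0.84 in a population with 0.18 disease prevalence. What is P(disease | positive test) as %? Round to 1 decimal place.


PPV = (sens * prev) / (sens * prev + (1-spec) * (1-prev))
Numerator = 0.96 * 0.18 = 0.1728
P(positive and no disease) = (1 - spec) * (1 - prev) = (1 - 0.84) * (1 - 0.18) = 0.1312
Denominator = 0.1728 + 0.1312 = 0.304
PPV = 0.1728 / 0.304 = 0.568421
As percentage = 56.8


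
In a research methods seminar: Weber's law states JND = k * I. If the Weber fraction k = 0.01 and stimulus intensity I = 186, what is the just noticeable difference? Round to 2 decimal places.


JND = k * I
JND = 0.01 * 186
= 1.86


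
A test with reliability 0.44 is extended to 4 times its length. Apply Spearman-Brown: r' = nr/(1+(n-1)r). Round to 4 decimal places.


r_new = n*r / (1 + (n-1)*r)
Numerator = 4 * 0.44 = 1.76
Denominator = 1 + 3 * 0.44 = 2.32
r_new = 1.76 / 2.32
= 0.7586


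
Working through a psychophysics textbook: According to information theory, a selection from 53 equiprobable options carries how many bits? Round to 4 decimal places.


H = log2(n)
H = log2(53)
= 5.7279


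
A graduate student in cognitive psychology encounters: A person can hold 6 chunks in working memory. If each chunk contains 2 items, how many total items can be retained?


Total items = chunks * items_per_chunk
= 6 * 2
= 12


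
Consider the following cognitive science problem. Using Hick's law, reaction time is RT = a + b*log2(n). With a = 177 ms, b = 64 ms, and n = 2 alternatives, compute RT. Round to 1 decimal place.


RT = 177 + 64 * log2(2)
log2(2) = 1.0
RT = 177 + 64 * 1.0
= 177 + 64.0
= 241.0 ms


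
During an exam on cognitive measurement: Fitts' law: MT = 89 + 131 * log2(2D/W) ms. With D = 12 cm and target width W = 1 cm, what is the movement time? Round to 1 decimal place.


MT = 89 + 131 * log2(2*12/1)
2D/W = 24.0
log2(24.0) = 4.585
MT = 89 + 131 * 4.585
= 689.6 ms


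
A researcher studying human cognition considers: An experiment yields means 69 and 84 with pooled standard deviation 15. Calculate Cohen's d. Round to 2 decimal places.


Cohen's d = (M1 - M2) / S_pooled
= (69 - 84) / 15
= -15 / 15
= -1.00


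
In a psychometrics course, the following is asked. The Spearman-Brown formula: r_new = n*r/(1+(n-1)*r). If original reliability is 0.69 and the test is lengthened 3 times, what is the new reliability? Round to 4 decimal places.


r_new = n*r / (1 + (n-1)*r)
Numerator = 3 * 0.69 = 2.07
Denominator = 1 + 2 * 0.69 = 2.38
r_new = 2.07 / 2.38
= 0.8697


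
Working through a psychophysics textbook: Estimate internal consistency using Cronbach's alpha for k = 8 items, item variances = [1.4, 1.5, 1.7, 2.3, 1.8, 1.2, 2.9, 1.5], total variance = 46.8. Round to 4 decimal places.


alpha = (k/(k-1)) * (1 - sum(s_i^2)/s_total^2)
sum(item variances) = 14.3
k/(k-1) = 8/7 = 1.142857
1 - 14.3/46.8 = 1 - 0.305556 = 0.694444
alpha = 1.142857 * 0.694444
= 0.7937


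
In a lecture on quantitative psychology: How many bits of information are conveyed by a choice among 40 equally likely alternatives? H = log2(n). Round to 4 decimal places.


H = log2(n)
H = log2(40)
= 5.3219


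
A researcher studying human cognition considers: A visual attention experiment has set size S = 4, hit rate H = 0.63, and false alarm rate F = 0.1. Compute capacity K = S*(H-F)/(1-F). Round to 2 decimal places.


K = S * (H - F) / (1 - F)
H - F = 0.53
1 - F = 0.9
K = 4 * 0.53 / 0.9
= 2.36


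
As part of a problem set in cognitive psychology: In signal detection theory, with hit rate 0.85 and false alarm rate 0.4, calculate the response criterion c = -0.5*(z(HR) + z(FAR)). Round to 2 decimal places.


c = -0.5 * (z(HR) + z(FAR))
z(0.85) = 1.0364
z(0.4) = -0.2533
c = -0.5 * (1.0364 + -0.2533)
= -0.5 * 0.7831
= -0.39


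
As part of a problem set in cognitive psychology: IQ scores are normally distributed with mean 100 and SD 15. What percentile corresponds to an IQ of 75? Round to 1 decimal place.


z = (IQ - mean) / SD
z = (75 - 100) / 15 = -1.6667
Percentile = Phi(-1.6667) * 100
Phi(-1.6667) = 0.047787
= 4.8


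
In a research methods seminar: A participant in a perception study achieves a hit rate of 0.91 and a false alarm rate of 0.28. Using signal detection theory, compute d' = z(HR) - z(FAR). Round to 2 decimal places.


d' = z(HR) - z(FAR)
z(0.91) = 1.3408
z(0.28) = -0.5828
d' = 1.3408 - -0.5828
= 1.92


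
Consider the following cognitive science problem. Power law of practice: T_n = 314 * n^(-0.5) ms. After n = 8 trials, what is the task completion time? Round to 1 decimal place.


T_n = 314 * 8^(-0.5)
8^(-0.5) = 0.353553
T_n = 314 * 0.353553
= 111.0 ms


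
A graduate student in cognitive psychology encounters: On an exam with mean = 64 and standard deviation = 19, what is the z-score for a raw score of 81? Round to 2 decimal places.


z = (X - mu) / sigma
= (81 - 64) / 19
= 17 / 19
= 0.89


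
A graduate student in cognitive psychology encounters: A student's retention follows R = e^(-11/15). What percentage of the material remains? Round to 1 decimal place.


R = e^(-t/S)
-t/S = -11/15 = -0.733333
R = e^(-0.733333) = 0.480305
Percentage = 0.480305 * 100
= 48.0


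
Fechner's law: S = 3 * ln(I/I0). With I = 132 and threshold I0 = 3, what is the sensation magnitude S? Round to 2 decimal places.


S = 3 * ln(132/3)
I/I0 = 44.0
ln(44.0) = 3.7842
S = 3 * 3.7842
= 11.35


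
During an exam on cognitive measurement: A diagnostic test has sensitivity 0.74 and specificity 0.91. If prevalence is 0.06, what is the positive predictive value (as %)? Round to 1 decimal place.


PPV = (sens * prev) / (sens * prev + (1-spec) * (1-prev))
Numerator = 0.74 * 0.06 = 0.0444
P(positive and no disease) = (1 - spec) * (1 - prev) = (1 - 0.91) * (1 - 0.06) = 0.0846
Denominator = 0.0444 + 0.0846 = 0.129
PPV = 0.0444 / 0.129 = 0.344186
As percentage = 34.4


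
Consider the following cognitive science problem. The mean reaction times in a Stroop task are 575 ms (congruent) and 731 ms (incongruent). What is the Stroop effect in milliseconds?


Stroop effect = RT(incongruent) - RT(congruent)
= 731 - 575
= 156 ms


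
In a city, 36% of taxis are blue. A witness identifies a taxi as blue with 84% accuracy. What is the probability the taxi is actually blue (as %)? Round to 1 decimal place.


P(blue | says blue) = P(says blue | blue)*P(blue) / [P(says blue | blue)*P(blue) + P(says blue | not blue)*P(not blue)]
Numerator = 0.84 * 0.36 = 0.3024
False identification = 0.16 * 0.64 = 0.1024
P = 0.3024 / (0.3024 + 0.1024)
= 0.3024 / 0.4048
As percentage = 74.7


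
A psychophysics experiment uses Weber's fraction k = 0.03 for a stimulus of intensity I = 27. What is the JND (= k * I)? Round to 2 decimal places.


JND = k * I
JND = 0.03 * 27
= 0.81


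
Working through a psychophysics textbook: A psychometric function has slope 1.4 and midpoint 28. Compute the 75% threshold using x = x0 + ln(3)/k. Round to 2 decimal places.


At P = 0.75: 0.75 = 1/(1 + e^(-k*(x-x0)))
Solving: e^(-k*(x-x0)) = 1/3
x = x0 + ln(3)/k
ln(3) = 1.0986
x = 28 + 1.0986/1.4
= 28 + 0.7847
= 28.78


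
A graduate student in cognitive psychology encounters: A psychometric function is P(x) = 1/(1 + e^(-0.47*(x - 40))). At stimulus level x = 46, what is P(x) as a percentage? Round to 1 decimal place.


P(x) = 1/(1 + e^(-0.47*(46 - 40)))
Exponent = -0.47 * 6 = -2.82
e^(-2.82) = 0.059606
P = 1/(1 + 0.059606) = 0.943747
Percentage = 94.4


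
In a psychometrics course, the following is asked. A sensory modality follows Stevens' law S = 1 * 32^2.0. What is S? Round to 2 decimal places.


S = 1 * 32^2.0
32^2.0 = 1024.0
S = 1 * 1024.0
= 1024.00


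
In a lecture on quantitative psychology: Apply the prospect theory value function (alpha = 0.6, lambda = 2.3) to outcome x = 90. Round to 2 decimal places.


Since x = 90 >= 0, use v(x) = x^0.6
90^0.6 = 14.878
v(90) = 14.88


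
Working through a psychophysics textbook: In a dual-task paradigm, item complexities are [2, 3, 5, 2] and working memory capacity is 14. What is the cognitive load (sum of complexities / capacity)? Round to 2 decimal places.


Total complexity = 2 + 3 + 5 + 2 = 12
Load = total / capacity = 12 / 14
= 0.86


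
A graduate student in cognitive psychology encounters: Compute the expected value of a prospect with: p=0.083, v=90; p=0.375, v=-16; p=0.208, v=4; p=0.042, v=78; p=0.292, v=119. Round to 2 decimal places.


EU = sum(p_i * v_i)
0.083 * 90 = 7.47
0.375 * -16 = -6.0
0.208 * 4 = 0.832
0.042 * 78 = 3.276
0.292 * 119 = 34.748
EU = 7.47 + -6.0 + 0.832 + 3.276 + 34.748
= 40.33


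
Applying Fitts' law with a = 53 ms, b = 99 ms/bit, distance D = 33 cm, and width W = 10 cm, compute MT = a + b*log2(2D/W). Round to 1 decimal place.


MT = 53 + 99 * log2(2*33/10)
2D/W = 6.6
log2(6.6) = 2.7225
MT = 53 + 99 * 2.7225
= 322.5 ms


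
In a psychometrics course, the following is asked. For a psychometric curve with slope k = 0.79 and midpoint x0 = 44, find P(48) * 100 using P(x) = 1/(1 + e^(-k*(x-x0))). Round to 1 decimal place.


P(x) = 1/(1 + e^(-0.79*(48 - 44)))
Exponent = -0.79 * 4 = -3.16
e^(-3.16) = 0.042426
P = 1/(1 + 0.042426) = 0.959301
Percentage = 95.9


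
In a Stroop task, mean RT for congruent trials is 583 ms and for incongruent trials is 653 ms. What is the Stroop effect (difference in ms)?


Stroop effect = RT(incongruent) - RT(congruent)
= 653 - 583
= 70 ms


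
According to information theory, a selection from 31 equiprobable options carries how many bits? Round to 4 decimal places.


H = log2(n)
H = log2(31)
= 4.9542


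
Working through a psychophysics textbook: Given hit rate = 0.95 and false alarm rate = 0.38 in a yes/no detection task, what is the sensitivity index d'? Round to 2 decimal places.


d' = z(HR) - z(FAR)
z(0.95) = 1.6449
z(0.38) = -0.3055
d' = 1.6449 - -0.3055
= 1.95


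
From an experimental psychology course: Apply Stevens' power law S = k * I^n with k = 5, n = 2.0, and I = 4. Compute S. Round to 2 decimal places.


S = 5 * 4^2.0
4^2.0 = 16.0
S = 5 * 16.0
= 80.00


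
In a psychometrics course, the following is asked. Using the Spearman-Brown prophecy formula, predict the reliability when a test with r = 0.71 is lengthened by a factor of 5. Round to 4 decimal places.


r_new = n*r / (1 + (n-1)*r)
Numerator = 5 * 0.71 = 3.55
Denominator = 1 + 4 * 0.71 = 3.84
r_new = 3.55 / 3.84
= 0.9245


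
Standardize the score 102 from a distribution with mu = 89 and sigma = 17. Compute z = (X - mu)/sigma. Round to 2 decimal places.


z = (X - mu) / sigma
= (102 - 89) / 17
= 13 / 17
= 0.76


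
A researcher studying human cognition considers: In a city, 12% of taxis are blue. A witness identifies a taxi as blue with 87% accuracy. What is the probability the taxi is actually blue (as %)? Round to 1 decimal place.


P(blue | says blue) = P(says blue | blue)*P(blue) / [P(says blue | blue)*P(blue) + P(says blue | not blue)*P(not blue)]
Numerator = 0.87 * 0.12 = 0.1044
False identification = 0.13 * 0.88 = 0.1144
P = 0.1044 / (0.1044 + 0.1144)
= 0.1044 / 0.2188
As percentage = 47.7


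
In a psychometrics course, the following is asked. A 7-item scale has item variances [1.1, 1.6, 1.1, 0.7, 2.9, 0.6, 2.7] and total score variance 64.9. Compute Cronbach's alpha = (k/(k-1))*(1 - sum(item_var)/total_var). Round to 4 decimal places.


alpha = (k/(k-1)) * (1 - sum(s_i^2)/s_total^2)
sum(item variances) = 10.7
k/(k-1) = 7/6 = 1.166667
1 - 10.7/64.9 = 1 - 0.164869 = 0.835131
alpha = 1.166667 * 0.835131
= 0.9743


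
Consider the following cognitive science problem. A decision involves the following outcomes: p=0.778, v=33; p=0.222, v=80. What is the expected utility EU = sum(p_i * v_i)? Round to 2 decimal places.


EU = sum(p_i * v_i)
0.778 * 33 = 25.674
0.222 * 80 = 17.76
EU = 25.674 + 17.76
= 43.43


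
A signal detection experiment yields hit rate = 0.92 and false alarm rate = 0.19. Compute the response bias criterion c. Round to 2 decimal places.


c = -0.5 * (z(HR) + z(FAR))
z(0.92) = 1.4051
z(0.19) = -0.8779
c = -0.5 * (1.4051 + -0.8779)
= -0.5 * 0.5272
= -0.26


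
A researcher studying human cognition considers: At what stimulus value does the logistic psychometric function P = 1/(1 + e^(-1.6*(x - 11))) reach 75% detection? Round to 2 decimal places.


At P = 0.75: 0.75 = 1/(1 + e^(-k*(x-x0)))
Solving: e^(-k*(x-x0)) = 1/3
x = x0 + ln(3)/k
ln(3) = 1.0986
x = 11 + 1.0986/1.6
= 11 + 0.6866
= 11.69


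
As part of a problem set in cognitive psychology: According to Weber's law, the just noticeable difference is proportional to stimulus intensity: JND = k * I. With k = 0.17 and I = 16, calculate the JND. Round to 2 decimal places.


JND = k * I
JND = 0.17 * 16
= 2.72


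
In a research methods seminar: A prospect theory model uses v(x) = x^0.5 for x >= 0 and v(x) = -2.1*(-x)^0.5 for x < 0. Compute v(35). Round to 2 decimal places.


Since x = 35 >= 0, use v(x) = x^0.5
35^0.5 = 5.9161
v(35) = 5.92


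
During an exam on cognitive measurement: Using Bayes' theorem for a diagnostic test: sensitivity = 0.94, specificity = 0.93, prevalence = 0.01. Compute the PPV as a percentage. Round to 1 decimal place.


PPV = (sens * prev) / (sens * prev + (1-spec) * (1-prev))
Numerator = 0.94 * 0.01 = 0.0094
P(positive and no disease) = (1 - spec) * (1 - prev) = (1 - 0.93) * (1 - 0.01) = 0.0693
Denominator = 0.0094 + 0.0693 = 0.0787
PPV = 0.0094 / 0.0787 = 0.119441
As percentage = 11.9


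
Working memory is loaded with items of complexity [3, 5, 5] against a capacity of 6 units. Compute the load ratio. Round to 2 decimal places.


Total complexity = 3 + 5 + 5 = 13
Load = total / capacity = 13 / 6
= 2.17


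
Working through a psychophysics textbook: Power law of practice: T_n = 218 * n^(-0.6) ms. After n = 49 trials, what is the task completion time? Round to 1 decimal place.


T_n = 218 * 49^(-0.6)
49^(-0.6) = 0.096802
T_n = 218 * 0.096802
= 21.1 ms


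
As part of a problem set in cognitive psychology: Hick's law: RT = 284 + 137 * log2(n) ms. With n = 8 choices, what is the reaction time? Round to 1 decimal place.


RT = 284 + 137 * log2(8)
log2(8) = 3.0
RT = 284 + 137 * 3.0
= 284 + 411.0
= 695.0 ms


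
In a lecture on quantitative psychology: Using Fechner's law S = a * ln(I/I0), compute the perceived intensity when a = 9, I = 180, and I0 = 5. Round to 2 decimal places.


S = 9 * ln(180/5)
I/I0 = 36.0
ln(36.0) = 3.5835
S = 9 * 3.5835
= 32.25


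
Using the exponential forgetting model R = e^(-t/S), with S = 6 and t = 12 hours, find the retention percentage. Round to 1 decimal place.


R = e^(-t/S)
-t/S = -12/6 = -2.0
R = e^(-2.0) = 0.135335
Percentage = 0.135335 * 100
= 13.5


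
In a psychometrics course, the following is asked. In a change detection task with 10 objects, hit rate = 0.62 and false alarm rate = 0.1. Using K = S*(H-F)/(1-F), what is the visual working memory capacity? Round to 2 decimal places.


K = S * (H - F) / (1 - F)
H - F = 0.52
1 - F = 0.9
K = 10 * 0.52 / 0.9
= 5.78


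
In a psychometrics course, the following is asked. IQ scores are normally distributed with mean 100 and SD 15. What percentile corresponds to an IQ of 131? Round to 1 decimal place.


z = (IQ - mean) / SD
z = (131 - 100) / 15 = 2.0667
Percentile = Phi(2.0667) * 100
Phi(2.0667) = 0.980619
= 98.1


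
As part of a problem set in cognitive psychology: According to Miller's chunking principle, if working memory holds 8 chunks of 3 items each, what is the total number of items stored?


Total items = chunks * items_per_chunk
= 8 * 3
= 24


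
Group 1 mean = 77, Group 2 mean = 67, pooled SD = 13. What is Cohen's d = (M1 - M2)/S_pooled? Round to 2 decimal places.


Cohen's d = (M1 - M2) / S_pooled
= (77 - 67) / 13
= 10 / 13
= 0.77


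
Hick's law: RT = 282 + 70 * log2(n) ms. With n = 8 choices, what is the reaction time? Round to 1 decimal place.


RT = 282 + 70 * log2(8)
log2(8) = 3.0
RT = 282 + 70 * 3.0
= 282 + 210.0
= 492.0 ms


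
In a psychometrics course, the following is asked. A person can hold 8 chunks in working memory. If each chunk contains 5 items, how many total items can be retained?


Total items = chunks * items_per_chunk
= 8 * 5
= 40


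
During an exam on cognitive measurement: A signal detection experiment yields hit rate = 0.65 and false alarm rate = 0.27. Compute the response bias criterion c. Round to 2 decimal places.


c = -0.5 * (z(HR) + z(FAR))
z(0.65) = 0.3853
z(0.27) = -0.6128
c = -0.5 * (0.3853 + -0.6128)
= -0.5 * -0.2275
= 0.11


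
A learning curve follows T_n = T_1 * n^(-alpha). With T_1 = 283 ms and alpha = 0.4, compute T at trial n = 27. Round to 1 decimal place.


T_n = 283 * 27^(-0.4)
27^(-0.4) = 0.267581
T_n = 283 * 0.267581
= 75.7 ms


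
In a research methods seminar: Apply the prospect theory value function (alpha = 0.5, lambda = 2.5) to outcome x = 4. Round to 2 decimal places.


Since x = 4 >= 0, use v(x) = x^0.5
4^0.5 = 2.0
v(4) = 2.00


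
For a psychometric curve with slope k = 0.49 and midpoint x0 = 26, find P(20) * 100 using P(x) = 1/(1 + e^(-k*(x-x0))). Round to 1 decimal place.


P(x) = 1/(1 + e^(-0.49*(20 - 26)))
Exponent = -0.49 * -6 = 2.94
e^(2.94) = 18.915846
P = 1/(1 + 18.915846) = 0.050211
Percentage = 5.0


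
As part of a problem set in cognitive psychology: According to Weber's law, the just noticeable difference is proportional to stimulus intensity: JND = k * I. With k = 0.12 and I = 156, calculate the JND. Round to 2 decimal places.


JND = k * I
JND = 0.12 * 156
= 18.72


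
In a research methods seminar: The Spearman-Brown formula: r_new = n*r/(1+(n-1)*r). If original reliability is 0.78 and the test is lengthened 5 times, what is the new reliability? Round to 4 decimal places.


r_new = n*r / (1 + (n-1)*r)
Numerator = 5 * 0.78 = 3.9
Denominator = 1 + 4 * 0.78 = 4.12
r_new = 3.9 / 4.12
= 0.9466


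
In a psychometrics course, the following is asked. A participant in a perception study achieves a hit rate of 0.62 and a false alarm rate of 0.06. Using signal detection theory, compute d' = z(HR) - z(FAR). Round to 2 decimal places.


d' = z(HR) - z(FAR)
z(0.62) = 0.3055
z(0.06) = -1.5548
d' = 0.3055 - -1.5548
= 1.86


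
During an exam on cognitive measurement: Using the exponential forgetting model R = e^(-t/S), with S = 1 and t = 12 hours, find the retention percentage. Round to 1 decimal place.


R = e^(-t/S)
-t/S = -12/1 = -12.0
R = e^(-12.0) = 6e-06
Percentage = 6e-06 * 100
= 0.0


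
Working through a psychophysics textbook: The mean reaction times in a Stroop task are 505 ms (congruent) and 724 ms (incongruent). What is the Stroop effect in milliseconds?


Stroop effect = RT(incongruent) - RT(congruent)
= 724 - 505
= 219 ms


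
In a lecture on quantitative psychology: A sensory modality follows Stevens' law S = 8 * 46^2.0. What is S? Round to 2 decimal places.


S = 8 * 46^2.0
46^2.0 = 2116.0
S = 8 * 2116.0
= 16928.00


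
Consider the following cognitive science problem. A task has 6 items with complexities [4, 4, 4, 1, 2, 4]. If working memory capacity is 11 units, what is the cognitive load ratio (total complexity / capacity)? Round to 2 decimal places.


Total complexity = 4 + 4 + 4 + 1 + 2 + 4 = 19
Load = total / capacity = 19 / 11
= 1.73


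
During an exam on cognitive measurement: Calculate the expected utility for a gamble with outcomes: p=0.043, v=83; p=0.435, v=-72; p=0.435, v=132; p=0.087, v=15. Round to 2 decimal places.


EU = sum(p_i * v_i)
0.043 * 83 = 3.569
0.435 * -72 = -31.32
0.435 * 132 = 57.42
0.087 * 15 = 1.305
EU = 3.569 + -31.32 + 57.42 + 1.305
= 30.97


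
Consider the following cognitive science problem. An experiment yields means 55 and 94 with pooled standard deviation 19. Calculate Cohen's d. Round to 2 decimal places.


Cohen's d = (M1 - M2) / S_pooled
= (55 - 94) / 19
= -39 / 19
= -2.05


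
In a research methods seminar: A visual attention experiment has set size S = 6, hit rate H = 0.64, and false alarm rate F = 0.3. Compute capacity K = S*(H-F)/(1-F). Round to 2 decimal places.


K = S * (H - F) / (1 - F)
H - F = 0.34
1 - F = 0.7
K = 6 * 0.34 / 0.7
= 2.91


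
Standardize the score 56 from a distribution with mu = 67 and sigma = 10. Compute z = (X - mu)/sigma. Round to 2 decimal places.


z = (X - mu) / sigma
= (56 - 67) / 10
= -11 / 10
= -1.10


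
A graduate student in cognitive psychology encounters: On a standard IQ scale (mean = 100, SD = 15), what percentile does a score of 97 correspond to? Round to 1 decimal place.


z = (IQ - mean) / SD
z = (97 - 100) / 15 = -0.2
Percentile = Phi(-0.2) * 100
Phi(-0.2) = 0.42074
= 42.1


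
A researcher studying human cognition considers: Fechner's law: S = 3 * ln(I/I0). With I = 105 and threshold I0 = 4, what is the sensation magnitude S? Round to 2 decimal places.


S = 3 * ln(105/4)
I/I0 = 26.25
ln(26.25) = 3.2677
S = 3 * 3.2677
= 9.80


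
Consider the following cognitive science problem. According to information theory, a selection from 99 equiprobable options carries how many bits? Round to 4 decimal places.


H = log2(n)
H = log2(99)
= 6.6294


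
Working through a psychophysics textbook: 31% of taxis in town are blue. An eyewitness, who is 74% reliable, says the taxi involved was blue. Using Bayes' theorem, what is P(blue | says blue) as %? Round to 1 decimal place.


P(blue | says blue) = P(says blue | blue)*P(blue) / [P(says blue | blue)*P(blue) + P(says blue | not blue)*P(not blue)]
Numerator = 0.74 * 0.31 = 0.2294
False identification = 0.26 * 0.69 = 0.1794
P = 0.2294 / (0.2294 + 0.1794)
= 0.2294 / 0.4088
As percentage = 56.1


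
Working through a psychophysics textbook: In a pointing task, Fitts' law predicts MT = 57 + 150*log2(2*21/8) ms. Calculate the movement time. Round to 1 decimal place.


MT = 57 + 150 * log2(2*21/8)
2D/W = 5.25
log2(5.25) = 2.3923
MT = 57 + 150 * 2.3923
= 415.8 ms


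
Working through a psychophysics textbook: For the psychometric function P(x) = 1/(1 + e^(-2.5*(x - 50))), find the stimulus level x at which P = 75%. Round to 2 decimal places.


At P = 0.75: 0.75 = 1/(1 + e^(-k*(x-x0)))
Solving: e^(-k*(x-x0)) = 1/3
x = x0 + ln(3)/k
ln(3) = 1.0986
x = 50 + 1.0986/2.5
= 50 + 0.4394
= 50.44


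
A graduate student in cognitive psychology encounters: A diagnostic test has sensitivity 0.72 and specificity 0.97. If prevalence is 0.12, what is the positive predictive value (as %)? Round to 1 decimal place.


PPV = (sens * prev) / (sens * prev + (1-spec) * (1-prev))
Numerator = 0.72 * 0.12 = 0.0864
P(positive and no disease) = (1 - spec) * (1 - prev) = (1 - 0.97) * (1 - 0.12) = 0.0264
Denominator = 0.0864 + 0.0264 = 0.1128
PPV = 0.0864 / 0.1128 = 0.765957
As percentage = 76.6


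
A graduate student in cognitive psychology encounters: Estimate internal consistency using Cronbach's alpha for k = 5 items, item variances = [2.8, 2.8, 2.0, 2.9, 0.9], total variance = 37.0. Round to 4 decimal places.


alpha = (k/(k-1)) * (1 - sum(s_i^2)/s_total^2)
sum(item variances) = 11.4
k/(k-1) = 5/4 = 1.25
1 - 11.4/37.0 = 1 - 0.308108 = 0.691892
alpha = 1.25 * 0.691892
= 0.8649


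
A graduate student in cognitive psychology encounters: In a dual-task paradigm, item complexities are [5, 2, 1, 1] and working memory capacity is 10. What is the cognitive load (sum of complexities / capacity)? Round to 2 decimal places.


Total complexity = 5 + 2 + 1 + 1 = 9
Load = total / capacity = 9 / 10
= 0.90


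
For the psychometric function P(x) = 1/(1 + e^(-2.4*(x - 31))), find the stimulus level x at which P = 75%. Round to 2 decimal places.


At P = 0.75: 0.75 = 1/(1 + e^(-k*(x-x0)))
Solving: e^(-k*(x-x0)) = 1/3
x = x0 + ln(3)/k
ln(3) = 1.0986
x = 31 + 1.0986/2.4
= 31 + 0.4578
= 31.46


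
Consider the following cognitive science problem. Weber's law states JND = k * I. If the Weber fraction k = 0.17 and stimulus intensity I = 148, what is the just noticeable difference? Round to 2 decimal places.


JND = k * I
JND = 0.17 * 148
= 25.16


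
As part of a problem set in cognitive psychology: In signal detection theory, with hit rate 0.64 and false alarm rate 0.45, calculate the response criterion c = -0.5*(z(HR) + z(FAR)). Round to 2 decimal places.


c = -0.5 * (z(HR) + z(FAR))
z(0.64) = 0.3585
z(0.45) = -0.1257
c = -0.5 * (0.3585 + -0.1257)
= -0.5 * 0.2328
= -0.12


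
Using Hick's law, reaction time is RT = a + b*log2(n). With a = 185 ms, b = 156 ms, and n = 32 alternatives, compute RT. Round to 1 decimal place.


RT = 185 + 156 * log2(32)
log2(32) = 5.0
RT = 185 + 156 * 5.0
= 185 + 780.0
= 965.0 ms


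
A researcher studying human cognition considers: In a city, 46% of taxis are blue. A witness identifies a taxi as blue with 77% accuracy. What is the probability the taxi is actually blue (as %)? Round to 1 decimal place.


P(blue | says blue) = P(says blue | blue)*P(blue) / [P(says blue | blue)*P(blue) + P(says blue | not blue)*P(not blue)]
Numerator = 0.77 * 0.46 = 0.3542
False identification = 0.23 * 0.54 = 0.1242
P = 0.3542 / (0.3542 + 0.1242)
= 0.3542 / 0.4784
As percentage = 74.0


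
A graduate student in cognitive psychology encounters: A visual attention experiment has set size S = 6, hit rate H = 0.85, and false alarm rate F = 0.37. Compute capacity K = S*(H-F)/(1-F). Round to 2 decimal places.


K = S * (H - F) / (1 - F)
H - F = 0.48
1 - F = 0.63
K = 6 * 0.48 / 0.63
= 4.57


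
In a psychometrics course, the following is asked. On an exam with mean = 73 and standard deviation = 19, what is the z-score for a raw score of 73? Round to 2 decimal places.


z = (X - mu) / sigma
= (73 - 73) / 19
= 0 / 19
= 0.00


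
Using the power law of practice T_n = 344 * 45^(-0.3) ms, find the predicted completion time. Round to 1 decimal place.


T_n = 344 * 45^(-0.3)
45^(-0.3) = 0.31918
T_n = 344 * 0.31918
= 109.8 ms


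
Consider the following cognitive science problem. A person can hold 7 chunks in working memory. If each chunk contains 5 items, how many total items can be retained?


Total items = chunks * items_per_chunk
= 7 * 5
= 35


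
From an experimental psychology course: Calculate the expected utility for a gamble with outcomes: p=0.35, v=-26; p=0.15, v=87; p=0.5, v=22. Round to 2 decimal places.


EU = sum(p_i * v_i)
0.35 * -26 = -9.1
0.15 * 87 = 13.05
0.5 * 22 = 11.0
EU = -9.1 + 13.05 + 11.0
= 14.95


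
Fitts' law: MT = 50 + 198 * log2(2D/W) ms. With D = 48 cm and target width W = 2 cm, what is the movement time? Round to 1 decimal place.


MT = 50 + 198 * log2(2*48/2)
2D/W = 48.0
log2(48.0) = 5.585
MT = 50 + 198 * 5.585
= 1155.8 ms


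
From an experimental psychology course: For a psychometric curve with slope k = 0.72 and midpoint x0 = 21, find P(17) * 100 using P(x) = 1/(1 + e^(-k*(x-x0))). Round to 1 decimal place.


P(x) = 1/(1 + e^(-0.72*(17 - 21)))
Exponent = -0.72 * -4 = 2.88
e^(2.88) = 17.814273
P = 1/(1 + 17.814273) = 0.053151
Percentage = 5.3


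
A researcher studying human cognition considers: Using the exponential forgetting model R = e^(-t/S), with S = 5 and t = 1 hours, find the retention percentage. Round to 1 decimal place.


R = e^(-t/S)
-t/S = -1/5 = -0.2
R = e^(-0.2) = 0.818731
Percentage = 0.818731 * 100
= 81.9


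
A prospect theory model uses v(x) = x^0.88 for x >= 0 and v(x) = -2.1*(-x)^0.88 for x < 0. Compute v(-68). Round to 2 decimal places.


Since x = -68 < 0, use v(x) = -lambda*(-x)^alpha
(-x) = 68
68^0.88 = 40.9834
v(-68) = -2.1 * 40.9834
= -86.07


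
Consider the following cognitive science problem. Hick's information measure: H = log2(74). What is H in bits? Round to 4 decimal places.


H = log2(n)
H = log2(74)
= 6.2095


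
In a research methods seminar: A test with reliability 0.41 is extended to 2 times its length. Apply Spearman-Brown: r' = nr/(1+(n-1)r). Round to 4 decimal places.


r_new = n*r / (1 + (n-1)*r)
Numerator = 2 * 0.41 = 0.82
Denominator = 1 + 1 * 0.41 = 1.41
r_new = 0.82 / 1.41
= 0.5816


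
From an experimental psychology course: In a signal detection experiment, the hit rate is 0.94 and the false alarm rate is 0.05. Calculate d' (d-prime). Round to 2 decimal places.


d' = z(HR) - z(FAR)
z(0.94) = 1.5548
z(0.05) = -1.6449
d' = 1.5548 - -1.6449
= 3.20


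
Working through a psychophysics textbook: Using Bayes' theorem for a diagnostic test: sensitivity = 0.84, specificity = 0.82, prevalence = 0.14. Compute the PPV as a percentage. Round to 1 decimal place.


PPV = (sens * prev) / (sens * prev + (1-spec) * (1-prev))
Numerator = 0.84 * 0.14 = 0.1176
P(positive and no disease) = (1 - spec) * (1 - prev) = (1 - 0.82) * (1 - 0.14) = 0.1548
Denominator = 0.1176 + 0.1548 = 0.2724
PPV = 0.1176 / 0.2724 = 0.431718
As percentage = 43.2


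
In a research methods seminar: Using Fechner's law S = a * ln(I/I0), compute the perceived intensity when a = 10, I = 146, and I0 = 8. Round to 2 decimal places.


S = 10 * ln(146/8)
I/I0 = 18.25
ln(18.25) = 2.9042
S = 10 * 2.9042
= 29.04


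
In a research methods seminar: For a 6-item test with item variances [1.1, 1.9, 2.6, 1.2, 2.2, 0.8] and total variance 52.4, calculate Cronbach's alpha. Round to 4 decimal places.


alpha = (k/(k-1)) * (1 - sum(s_i^2)/s_total^2)
sum(item variances) = 9.8
k/(k-1) = 6/5 = 1.2
1 - 9.8/52.4 = 1 - 0.187023 = 0.812977
alpha = 1.2 * 0.812977
= 0.9756


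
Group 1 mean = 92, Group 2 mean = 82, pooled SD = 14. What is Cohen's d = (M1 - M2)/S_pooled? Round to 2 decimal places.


Cohen's d = (M1 - M2) / S_pooled
= (92 - 82) / 14
= 10 / 14
= 0.71


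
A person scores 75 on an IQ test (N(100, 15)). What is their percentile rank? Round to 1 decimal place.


z = (IQ - mean) / SD
z = (75 - 100) / 15 = -1.6667
Percentile = Phi(-1.6667) * 100
Phi(-1.6667) = 0.047787
= 4.8


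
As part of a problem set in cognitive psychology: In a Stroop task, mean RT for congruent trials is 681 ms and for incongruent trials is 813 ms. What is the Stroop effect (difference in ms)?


Stroop effect = RT(incongruent) - RT(congruent)
= 813 - 681
= 132 ms


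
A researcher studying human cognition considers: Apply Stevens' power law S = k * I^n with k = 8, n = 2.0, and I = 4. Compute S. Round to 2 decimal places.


S = 8 * 4^2.0
4^2.0 = 16.0
S = 8 * 16.0
= 128.00


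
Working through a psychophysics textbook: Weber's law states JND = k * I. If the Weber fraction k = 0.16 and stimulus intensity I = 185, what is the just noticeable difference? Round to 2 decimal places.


JND = k * I
JND = 0.16 * 185
= 29.60


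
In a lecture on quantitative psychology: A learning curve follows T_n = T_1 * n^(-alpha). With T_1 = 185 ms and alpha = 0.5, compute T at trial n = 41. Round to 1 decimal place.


T_n = 185 * 41^(-0.5)
41^(-0.5) = 0.156174
T_n = 185 * 0.156174
= 28.9 ms


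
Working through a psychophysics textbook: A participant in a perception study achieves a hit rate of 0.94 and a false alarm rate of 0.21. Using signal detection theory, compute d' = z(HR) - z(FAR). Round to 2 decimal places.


d' = z(HR) - z(FAR)
z(0.94) = 1.5548
z(0.21) = -0.8064
d' = 1.5548 - -0.8064
= 2.36


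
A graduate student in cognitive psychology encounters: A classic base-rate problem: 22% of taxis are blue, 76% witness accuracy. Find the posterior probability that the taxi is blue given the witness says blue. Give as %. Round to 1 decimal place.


P(blue | says blue) = P(says blue | blue)*P(blue) / [P(says blue | blue)*P(blue) + P(says blue | not blue)*P(not blue)]
Numerator = 0.76 * 0.22 = 0.1672
False identification = 0.24 * 0.78 = 0.1872
P = 0.1672 / (0.1672 + 0.1872)
= 0.1672 / 0.3544
As percentage = 47.2


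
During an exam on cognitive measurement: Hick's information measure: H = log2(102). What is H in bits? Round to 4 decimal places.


H = log2(n)
H = log2(102)
= 6.6724


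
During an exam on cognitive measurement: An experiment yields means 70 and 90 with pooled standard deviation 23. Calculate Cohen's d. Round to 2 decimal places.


Cohen's d = (M1 - M2) / S_pooled
= (70 - 90) / 23
= -20 / 23
= -0.87


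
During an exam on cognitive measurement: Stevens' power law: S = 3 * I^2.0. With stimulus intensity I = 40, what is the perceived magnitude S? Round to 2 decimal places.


S = 3 * 40^2.0
40^2.0 = 1600.0
S = 3 * 1600.0
= 4800.00


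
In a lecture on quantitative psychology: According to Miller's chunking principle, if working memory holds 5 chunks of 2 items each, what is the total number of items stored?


Total items = chunks * items_per_chunk
= 5 * 2
= 10


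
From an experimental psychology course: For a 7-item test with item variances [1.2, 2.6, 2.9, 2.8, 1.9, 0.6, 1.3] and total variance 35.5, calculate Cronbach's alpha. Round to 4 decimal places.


alpha = (k/(k-1)) * (1 - sum(s_i^2)/s_total^2)
sum(item variances) = 13.3
k/(k-1) = 7/6 = 1.166667
1 - 13.3/35.5 = 1 - 0.374648 = 0.625352
alpha = 1.166667 * 0.625352
= 0.7296


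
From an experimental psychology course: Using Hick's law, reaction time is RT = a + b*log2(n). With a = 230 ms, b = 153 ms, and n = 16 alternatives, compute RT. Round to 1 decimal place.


RT = 230 + 153 * log2(16)
log2(16) = 4.0
RT = 230 + 153 * 4.0
= 230 + 612.0
= 842.0 ms


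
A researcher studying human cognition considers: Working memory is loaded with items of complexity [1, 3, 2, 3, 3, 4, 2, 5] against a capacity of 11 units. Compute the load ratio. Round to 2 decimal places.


Total complexity = 1 + 3 + 2 + 3 + 3 + 4 + 2 + 5 = 23
Load = total / capacity = 23 / 11
= 2.09


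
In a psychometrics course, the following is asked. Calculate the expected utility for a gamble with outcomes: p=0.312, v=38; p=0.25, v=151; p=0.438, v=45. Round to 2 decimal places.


EU = sum(p_i * v_i)
0.312 * 38 = 11.856
0.25 * 151 = 37.75
0.438 * 45 = 19.71
EU = 11.856 + 37.75 + 19.71
= 69.32


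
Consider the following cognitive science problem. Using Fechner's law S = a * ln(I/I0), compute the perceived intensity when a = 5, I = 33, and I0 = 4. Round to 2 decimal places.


S = 5 * ln(33/4)
I/I0 = 8.25
ln(8.25) = 2.1102
S = 5 * 2.1102
= 10.55


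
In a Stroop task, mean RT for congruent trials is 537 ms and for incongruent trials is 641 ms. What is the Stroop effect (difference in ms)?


Stroop effect = RT(incongruent) - RT(congruent)
= 641 - 537
= 104 ms


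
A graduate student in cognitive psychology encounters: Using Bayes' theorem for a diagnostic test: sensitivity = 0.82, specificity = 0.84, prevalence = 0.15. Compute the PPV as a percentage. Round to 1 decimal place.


PPV = (sens * prev) / (sens * prev + (1-spec) * (1-prev))
Numerator = 0.82 * 0.15 = 0.123
P(positive and no disease) = (1 - spec) * (1 - prev) = (1 - 0.84) * (1 - 0.15) = 0.136
Denominator = 0.123 + 0.136 = 0.259
PPV = 0.123 / 0.259 = 0.474903
As percentage = 47.5


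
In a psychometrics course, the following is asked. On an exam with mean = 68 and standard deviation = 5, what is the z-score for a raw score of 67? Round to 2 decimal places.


z = (X - mu) / sigma
= (67 - 68) / 5
= -1 / 5
= -0.20


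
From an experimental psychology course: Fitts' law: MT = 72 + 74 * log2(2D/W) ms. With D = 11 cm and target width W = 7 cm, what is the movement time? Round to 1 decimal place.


MT = 72 + 74 * log2(2*11/7)
2D/W = 3.142857
log2(3.142857) = 1.6521
MT = 72 + 74 * 1.6521
= 194.3 ms


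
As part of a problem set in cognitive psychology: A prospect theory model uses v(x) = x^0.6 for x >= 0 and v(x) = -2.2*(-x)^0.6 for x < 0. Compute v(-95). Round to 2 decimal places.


Since x = -95 < 0, use v(x) = -lambda*(-x)^alpha
(-x) = 95
95^0.6 = 15.3686
v(-95) = -2.2 * 15.3686
= -33.81


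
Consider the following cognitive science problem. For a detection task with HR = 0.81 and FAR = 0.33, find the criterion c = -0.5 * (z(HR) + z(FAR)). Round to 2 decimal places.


c = -0.5 * (z(HR) + z(FAR))
z(0.81) = 0.8779
z(0.33) = -0.4399
c = -0.5 * (0.8779 + -0.4399)
= -0.5 * 0.438
= -0.22


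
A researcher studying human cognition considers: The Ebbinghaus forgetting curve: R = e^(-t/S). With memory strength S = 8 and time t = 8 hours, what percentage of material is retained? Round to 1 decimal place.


R = e^(-t/S)
-t/S = -8/8 = -1.0
R = e^(-1.0) = 0.367879
Percentage = 0.367879 * 100
= 36.8


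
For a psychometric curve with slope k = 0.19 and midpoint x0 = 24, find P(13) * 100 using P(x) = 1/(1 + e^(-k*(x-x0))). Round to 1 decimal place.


P(x) = 1/(1 + e^(-0.19*(13 - 24)))
Exponent = -0.19 * -11 = 2.09
e^(2.09) = 8.084915
P = 1/(1 + 8.084915) = 0.110073
Percentage = 11.0


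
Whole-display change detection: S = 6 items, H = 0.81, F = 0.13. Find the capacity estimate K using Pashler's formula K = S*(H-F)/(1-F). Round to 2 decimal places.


K = S * (H - F) / (1 - F)
H - F = 0.68
1 - F = 0.87
K = 6 * 0.68 / 0.87
= 4.69


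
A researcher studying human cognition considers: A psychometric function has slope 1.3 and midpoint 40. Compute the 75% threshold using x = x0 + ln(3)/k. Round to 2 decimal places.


At P = 0.75: 0.75 = 1/(1 + e^(-k*(x-x0)))
Solving: e^(-k*(x-x0)) = 1/3
x = x0 + ln(3)/k
ln(3) = 1.0986
x = 40 + 1.0986/1.3
= 40 + 0.8451
= 40.85


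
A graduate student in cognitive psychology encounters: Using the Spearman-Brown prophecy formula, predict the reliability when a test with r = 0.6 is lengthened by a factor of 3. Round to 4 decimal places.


r_new = n*r / (1 + (n-1)*r)
Numerator = 3 * 0.6 = 1.8
Denominator = 1 + 2 * 0.6 = 2.2
r_new = 1.8 / 2.2
= 0.8182
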